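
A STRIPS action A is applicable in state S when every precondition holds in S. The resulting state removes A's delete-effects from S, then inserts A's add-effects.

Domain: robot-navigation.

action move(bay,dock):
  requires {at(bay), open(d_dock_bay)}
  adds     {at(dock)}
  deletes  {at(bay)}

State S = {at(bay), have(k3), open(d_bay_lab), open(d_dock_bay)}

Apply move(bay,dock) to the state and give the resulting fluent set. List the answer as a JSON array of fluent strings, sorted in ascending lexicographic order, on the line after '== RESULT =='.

Progress:
  pre ⊆ S: {at(bay), open(d_dock_bay)} ⊆ S  — applicable
  S \ del = {have(k3), open(d_bay_lab), open(d_dock_bay)}
  ∪ add   = {at(dock), have(k3), open(d_bay_lab), open(d_dock_bay)}

== RESULT ==
["at(dock)", "have(k3)", "open(d_bay_lab)", "open(d_dock_bay)"]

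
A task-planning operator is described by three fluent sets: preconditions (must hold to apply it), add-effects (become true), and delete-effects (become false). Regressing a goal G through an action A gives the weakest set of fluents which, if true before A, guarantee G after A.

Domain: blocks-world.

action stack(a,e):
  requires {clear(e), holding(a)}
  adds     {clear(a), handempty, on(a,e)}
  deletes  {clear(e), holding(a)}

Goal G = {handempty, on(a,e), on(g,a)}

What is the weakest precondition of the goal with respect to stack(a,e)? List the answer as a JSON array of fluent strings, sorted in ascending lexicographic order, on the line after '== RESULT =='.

Compute (G \ add) ∪ pre:
  G ∩ del = {}  (empty — regression defined)
  G \ add = {handempty, on(a,e), on(g,a)} \ {clear(a), handempty, on(a,e)} = {on(g,a)}
  ∪ pre   = {on(g,a)} ∪ {clear(e), holding(a)}
          = {clear(e), holding(a), on(g,a)}

== RESULT ==
["clear(e)", "holding(a)", "on(g,a)"]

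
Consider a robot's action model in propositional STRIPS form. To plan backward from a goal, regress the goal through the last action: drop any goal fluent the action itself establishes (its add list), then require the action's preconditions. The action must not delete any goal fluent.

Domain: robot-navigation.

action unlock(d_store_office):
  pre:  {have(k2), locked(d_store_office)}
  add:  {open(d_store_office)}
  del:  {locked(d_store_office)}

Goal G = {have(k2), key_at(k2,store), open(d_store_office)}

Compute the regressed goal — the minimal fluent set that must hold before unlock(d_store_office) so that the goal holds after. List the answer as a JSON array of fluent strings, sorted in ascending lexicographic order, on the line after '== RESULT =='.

Compute (G \ add) ∪ pre:
  G ∩ del = {}  (empty — regression defined)
  G \ add = {have(k2), key_at(k2,store), open(d_store_office)} \ {open(d_store_office)} = {have(k2), key_at(k2,store)}
  ∪ pre   = {have(k2), key_at(k2,store)} ∪ {have(k2), locked(d_store_office)}
          = {have(k2), key_at(k2,store), locked(d_store_office)}

== RESULT ==
["have(k2)", "key_at(k2,store)", "locked(d_store_office)"]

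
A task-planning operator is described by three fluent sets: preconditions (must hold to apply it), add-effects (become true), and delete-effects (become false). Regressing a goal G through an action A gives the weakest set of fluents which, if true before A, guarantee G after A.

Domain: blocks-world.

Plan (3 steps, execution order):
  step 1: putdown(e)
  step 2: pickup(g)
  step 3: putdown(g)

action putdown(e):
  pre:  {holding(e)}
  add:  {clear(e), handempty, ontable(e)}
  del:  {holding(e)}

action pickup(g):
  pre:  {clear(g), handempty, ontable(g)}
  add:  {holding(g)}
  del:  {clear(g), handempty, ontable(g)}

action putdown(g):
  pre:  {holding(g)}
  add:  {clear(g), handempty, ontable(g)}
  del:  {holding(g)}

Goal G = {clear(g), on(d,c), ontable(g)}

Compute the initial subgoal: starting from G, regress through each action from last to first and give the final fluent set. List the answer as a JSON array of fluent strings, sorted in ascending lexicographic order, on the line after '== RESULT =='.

Work backward from the goal:
  through step 3 (putdown(g)): drop {clear(g), ontable(g)}, keep {on(d,c)}, require {holding(g)}
    → {holding(g), on(d,c)}
  through step 2 (pickup(g)): drop {holding(g)}, keep {on(d,c)}, require {clear(g), handempty, ontable(g)}
    → {clear(g), handempty, on(d,c), ontable(g)}
  through step 1 (putdown(e)): drop {handempty}, keep {clear(g), on(d,c), ontable(g)}, require {holding(e)}
    → {clear(g), holding(e), on(d,c), ontable(g)}

== RESULT ==
["clear(g)", "holding(e)", "on(d,c)", "ontable(g)"]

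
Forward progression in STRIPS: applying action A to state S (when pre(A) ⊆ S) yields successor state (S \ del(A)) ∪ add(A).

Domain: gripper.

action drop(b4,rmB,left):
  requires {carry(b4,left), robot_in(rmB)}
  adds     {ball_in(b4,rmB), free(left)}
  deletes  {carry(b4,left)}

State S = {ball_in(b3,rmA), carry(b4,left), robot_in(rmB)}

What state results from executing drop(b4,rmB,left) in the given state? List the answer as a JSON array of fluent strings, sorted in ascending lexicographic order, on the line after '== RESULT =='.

Progress:
  pre ⊆ S: {carry(b4,left), robot_in(rmB)} ⊆ S  — applicable
  S \ del = {ball_in(b3,rmA), robot_in(rmB)}
  ∪ add   = {ball_in(b3,rmA), ball_in(b4,rmB), free(left), robot_in(rmB)}

== RESULT ==
["ball_in(b3,rmA)", "ball_in(b4,rmB)", "free(left)", "robot_in(rmB)"]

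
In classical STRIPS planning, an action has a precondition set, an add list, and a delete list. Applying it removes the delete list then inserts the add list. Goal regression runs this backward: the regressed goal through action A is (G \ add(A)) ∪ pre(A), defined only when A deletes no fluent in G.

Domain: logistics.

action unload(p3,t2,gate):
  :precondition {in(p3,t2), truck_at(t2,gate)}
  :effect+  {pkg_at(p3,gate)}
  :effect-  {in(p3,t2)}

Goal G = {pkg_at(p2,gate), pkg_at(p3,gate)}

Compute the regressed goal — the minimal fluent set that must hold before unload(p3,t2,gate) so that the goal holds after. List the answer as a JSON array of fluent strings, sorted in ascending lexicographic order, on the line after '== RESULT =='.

Compute (G \ add) ∪ pre:
  G ∩ del = {}  (empty — regression defined)
  G \ add = {pkg_at(p2,gate), pkg_at(p3,gate)} \ {pkg_at(p3,gate)} = {pkg_at(p2,gate)}
  ∪ pre   = {pkg_at(p2,gate)} ∪ {in(p3,t2), truck_at(t2,gate)}
          = {in(p3,t2), pkg_at(p2,gate), truck_at(t2,gate)}

== RESULT ==
["in(p3,t2)", "pkg_at(p2,gate)", "truck_at(t2,gate)"]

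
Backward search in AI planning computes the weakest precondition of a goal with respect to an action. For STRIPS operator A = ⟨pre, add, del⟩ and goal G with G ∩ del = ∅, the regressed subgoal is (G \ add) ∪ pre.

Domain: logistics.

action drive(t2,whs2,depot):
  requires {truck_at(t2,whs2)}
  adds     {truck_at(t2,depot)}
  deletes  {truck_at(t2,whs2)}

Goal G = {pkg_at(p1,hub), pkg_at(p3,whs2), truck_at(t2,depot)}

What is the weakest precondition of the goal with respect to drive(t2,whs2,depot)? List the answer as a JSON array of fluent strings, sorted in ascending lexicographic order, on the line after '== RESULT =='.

Regress:
  G ∩ del = {}  (empty — regression defined)
  G \ add = {pkg_at(p1,hub), pkg_at(p3,whs2), truck_at(t2,depot)} \ {truck_at(t2,depot)} = {pkg_at(p1,hub), pkg_at(p3,whs2)}
  ∪ pre   = {pkg_at(p1,hub), pkg_at(p3,whs2)} ∪ {truck_at(t2,whs2)}
          = {pkg_at(p1,hub), pkg_at(p3,whs2), truck_at(t2,whs2)}

== RESULT ==
["pkg_at(p1,hub)", "pkg_at(p3,whs2)", "truck_at(t2,whs2)"]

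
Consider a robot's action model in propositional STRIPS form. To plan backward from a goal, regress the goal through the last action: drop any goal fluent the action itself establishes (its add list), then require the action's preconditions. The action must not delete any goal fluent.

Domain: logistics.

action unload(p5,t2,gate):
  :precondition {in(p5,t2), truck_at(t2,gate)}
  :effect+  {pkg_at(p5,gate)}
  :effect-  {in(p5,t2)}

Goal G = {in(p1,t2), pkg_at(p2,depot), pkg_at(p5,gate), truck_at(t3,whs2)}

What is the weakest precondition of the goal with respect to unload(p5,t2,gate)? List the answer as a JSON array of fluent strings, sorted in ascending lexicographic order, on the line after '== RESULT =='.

Compute (G \ add) ∪ pre:
  G ∩ del = {}  (empty — regression defined)
  G \ add = {in(p1,t2), pkg_at(p2,depot), pkg_at(p5,gate), truck_at(t3,whs2)} \ {pkg_at(p5,gate)} = {in(p1,t2), pkg_at(p2,depot), truck_at(t3,whs2)}
  ∪ pre   = {in(p1,t2), pkg_at(p2,depot), truck_at(t3,whs2)} ∪ {in(p5,t2), truck_at(t2,gate)}
          = {in(p1,t2), in(p5,t2), pkg_at(p2,depot), truck_at(t2,gate), truck_at(t3,whs2)}

== RESULT ==
["in(p1,t2)", "in(p5,t2)", "pkg_at(p2,depot)", "truck_at(t2,gate)", "truck_at(t3,whs2)"]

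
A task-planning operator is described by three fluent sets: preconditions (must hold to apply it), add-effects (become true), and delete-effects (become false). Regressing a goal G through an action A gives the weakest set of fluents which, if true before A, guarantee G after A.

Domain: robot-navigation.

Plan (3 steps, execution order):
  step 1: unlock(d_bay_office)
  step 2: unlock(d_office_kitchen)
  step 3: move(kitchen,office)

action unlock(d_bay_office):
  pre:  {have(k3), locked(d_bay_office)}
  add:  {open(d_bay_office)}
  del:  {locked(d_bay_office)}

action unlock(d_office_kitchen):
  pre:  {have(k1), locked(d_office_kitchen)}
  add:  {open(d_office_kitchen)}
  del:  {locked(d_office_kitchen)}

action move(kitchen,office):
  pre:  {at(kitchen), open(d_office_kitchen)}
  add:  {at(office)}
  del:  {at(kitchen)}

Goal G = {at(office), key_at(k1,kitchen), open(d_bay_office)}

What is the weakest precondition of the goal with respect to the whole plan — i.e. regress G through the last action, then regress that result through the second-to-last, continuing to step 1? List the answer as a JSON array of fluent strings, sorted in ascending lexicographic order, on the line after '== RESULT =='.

Work backward from the goal:
  through step 3 (move(kitchen,office)): drop {at(office)}, keep {key_at(k1,kitchen), open(d_bay_office)}, require {at(kitchen), open(d_office_kitchen)}
    → {at(kitchen), key_at(k1,kitchen), open(d_bay_office), open(d_office_kitchen)}
  through step 2 (unlock(d_office_kitchen)): drop {open(d_office_kitchen)}, keep {at(kitchen), key_at(k1,kitchen), open(d_bay_office)}, require {have(k1), locked(d_office_kitchen)}
    → {at(kitchen), have(k1), key_at(k1,kitchen), locked(d_office_kitchen), open(d_bay_office)}
  through step 1 (unlock(d_bay_office)): drop {open(d_bay_office)}, keep {at(kitchen), have(k1), key_at(k1,kitchen), locked(d_office_kitchen)}, require {have(k3), locked(d_bay_office)}
    → {at(kitchen), have(k1), have(k3), key_at(k1,kitchen), locked(d_bay_office), locked(d_office_kitchen)}

== RESULT ==
["at(kitchen)", "have(k1)", "have(k3)", "key_at(k1,kitchen)", "locked(d_bay_office)", "locked(d_office_kitchen)"]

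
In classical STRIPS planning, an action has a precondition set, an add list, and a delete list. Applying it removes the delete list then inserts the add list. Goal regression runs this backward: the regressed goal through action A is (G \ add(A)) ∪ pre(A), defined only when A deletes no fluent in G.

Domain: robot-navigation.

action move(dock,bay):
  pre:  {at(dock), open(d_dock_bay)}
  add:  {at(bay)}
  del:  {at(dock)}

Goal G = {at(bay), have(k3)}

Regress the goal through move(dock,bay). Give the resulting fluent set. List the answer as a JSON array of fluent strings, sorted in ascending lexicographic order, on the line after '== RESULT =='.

Regress:
  G ∩ del = {}  (empty — regression defined)
  G \ add = {at(bay), have(k3)} \ {at(bay)} = {have(k3)}
  ∪ pre   = {have(k3)} ∪ {at(dock), open(d_dock_bay)}
          = {at(dock), have(k3), open(d_dock_bay)}

== RESULT ==
["at(dock)", "have(k3)", "open(d_dock_bay)"]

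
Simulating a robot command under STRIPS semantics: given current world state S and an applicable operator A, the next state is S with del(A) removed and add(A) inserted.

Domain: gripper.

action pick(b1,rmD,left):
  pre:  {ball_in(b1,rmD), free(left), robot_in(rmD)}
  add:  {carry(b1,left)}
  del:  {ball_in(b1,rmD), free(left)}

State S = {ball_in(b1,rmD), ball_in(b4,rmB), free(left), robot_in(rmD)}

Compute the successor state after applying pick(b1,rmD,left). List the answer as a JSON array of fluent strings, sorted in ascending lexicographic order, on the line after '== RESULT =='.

Compute (S \ del) ∪ add:
  pre ⊆ S: {ball_in(b1,rmD), free(left), robot_in(rmD)} ⊆ S  — applicable
  S \ del = {ball_in(b4,rmB), robot_in(rmD)}
  ∪ add   = {ball_in(b4,rmB), carry(b1,left), robot_in(rmD)}

== RESULT ==
["ball_in(b4,rmB)", "carry(b1,left)", "robot_in(rmD)"]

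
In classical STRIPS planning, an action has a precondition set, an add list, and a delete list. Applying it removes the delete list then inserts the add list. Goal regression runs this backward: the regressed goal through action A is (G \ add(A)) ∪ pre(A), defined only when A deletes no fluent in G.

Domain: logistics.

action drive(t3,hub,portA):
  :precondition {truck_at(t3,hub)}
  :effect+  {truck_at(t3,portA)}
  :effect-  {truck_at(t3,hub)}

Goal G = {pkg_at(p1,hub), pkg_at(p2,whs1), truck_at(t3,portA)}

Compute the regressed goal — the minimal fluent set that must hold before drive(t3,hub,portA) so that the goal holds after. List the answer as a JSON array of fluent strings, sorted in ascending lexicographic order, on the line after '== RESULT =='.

Regress:
  G ∩ del = {}  (empty — regression defined)
  G \ add = {pkg_at(p1,hub), pkg_at(p2,whs1), truck_at(t3,portA)} \ {truck_at(t3,portA)} = {pkg_at(p1,hub), pkg_at(p2,whs1)}
  ∪ pre   = {pkg_at(p1,hub), pkg_at(p2,whs1)} ∪ {truck_at(t3,hub)}
          = {pkg_at(p1,hub), pkg_at(p2,whs1), truck_at(t3,hub)}

== RESULT ==
["pkg_at(p1,hub)", "pkg_at(p2,whs1)", "truck_at(t3,hub)"]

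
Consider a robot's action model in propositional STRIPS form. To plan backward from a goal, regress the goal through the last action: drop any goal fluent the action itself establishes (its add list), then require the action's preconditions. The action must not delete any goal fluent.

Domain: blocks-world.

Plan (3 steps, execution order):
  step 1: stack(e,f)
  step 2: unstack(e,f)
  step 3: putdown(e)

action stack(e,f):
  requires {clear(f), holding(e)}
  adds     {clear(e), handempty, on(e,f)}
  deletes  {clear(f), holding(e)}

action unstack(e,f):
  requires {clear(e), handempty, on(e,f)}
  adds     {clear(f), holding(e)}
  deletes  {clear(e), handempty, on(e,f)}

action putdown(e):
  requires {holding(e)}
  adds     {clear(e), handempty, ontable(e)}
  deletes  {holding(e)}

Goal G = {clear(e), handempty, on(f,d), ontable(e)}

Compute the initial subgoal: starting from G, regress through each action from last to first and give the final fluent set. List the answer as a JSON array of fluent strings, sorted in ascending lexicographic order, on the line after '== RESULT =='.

Regress step by step:
  through step 3 (putdown(e)): drop {clear(e), handempty, ontable(e)}, keep {on(f,d)}, require {holding(e)}
    → {holding(e), on(f,d)}
  through step 2 (unstack(e,f)): drop {holding(e)}, keep {on(f,d)}, require {clear(e), handempty, on(e,f)}
    → {clear(e), handempty, on(e,f), on(f,d)}
  through step 1 (stack(e,f)): drop {clear(e), handempty, on(e,f)}, keep {on(f,d)}, require {clear(f), holding(e)}
    → {clear(f), holding(e), on(f,d)}

== RESULT ==
["clear(f)", "holding(e)", "on(f,d)"]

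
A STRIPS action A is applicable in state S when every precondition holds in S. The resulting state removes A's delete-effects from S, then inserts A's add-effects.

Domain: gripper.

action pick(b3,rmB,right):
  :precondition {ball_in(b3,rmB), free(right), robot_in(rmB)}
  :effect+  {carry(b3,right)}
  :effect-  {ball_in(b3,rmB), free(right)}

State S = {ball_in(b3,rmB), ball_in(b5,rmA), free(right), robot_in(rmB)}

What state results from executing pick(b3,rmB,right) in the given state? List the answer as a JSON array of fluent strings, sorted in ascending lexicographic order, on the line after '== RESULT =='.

Progress:
  pre ⊆ S: {ball_in(b3,rmB), free(right), robot_in(rmB)} ⊆ S  — applicable
  S \ del = {ball_in(b5,rmA), robot_in(rmB)}
  ∪ add   = {ball_in(b5,rmA), carry(b3,right), robot_in(rmB)}

== RESULT ==
["ball_in(b5,rmA)", "carry(b3,right)", "robot_in(rmB)"]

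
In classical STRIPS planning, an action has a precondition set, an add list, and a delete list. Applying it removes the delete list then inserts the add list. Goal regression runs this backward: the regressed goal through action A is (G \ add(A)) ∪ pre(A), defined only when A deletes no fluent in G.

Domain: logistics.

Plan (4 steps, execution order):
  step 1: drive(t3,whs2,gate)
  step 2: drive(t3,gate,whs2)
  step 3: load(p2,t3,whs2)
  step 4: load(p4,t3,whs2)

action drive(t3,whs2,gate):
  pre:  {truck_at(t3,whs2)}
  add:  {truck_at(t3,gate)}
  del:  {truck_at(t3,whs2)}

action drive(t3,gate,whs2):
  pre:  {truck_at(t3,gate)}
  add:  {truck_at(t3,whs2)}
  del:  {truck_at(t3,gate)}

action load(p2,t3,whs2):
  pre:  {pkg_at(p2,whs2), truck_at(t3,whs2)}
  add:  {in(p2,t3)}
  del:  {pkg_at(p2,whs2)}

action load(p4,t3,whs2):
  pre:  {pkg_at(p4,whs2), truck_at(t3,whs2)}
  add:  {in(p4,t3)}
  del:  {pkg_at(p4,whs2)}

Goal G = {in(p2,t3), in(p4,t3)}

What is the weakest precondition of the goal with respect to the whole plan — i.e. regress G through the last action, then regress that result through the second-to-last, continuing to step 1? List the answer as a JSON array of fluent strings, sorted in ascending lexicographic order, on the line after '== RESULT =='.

Work backward from the goal:
  through step 4 (load(p4,t3,whs2)): drop {in(p4,t3)}, keep {in(p2,t3)}, require {pkg_at(p4,whs2), truck_at(t3,whs2)}
    → {in(p2,t3), pkg_at(p4,whs2), truck_at(t3,whs2)}
  through step 3 (load(p2,t3,whs2)): drop {in(p2,t3)}, keep {pkg_at(p4,whs2), truck_at(t3,whs2)}, require {pkg_at(p2,whs2), truck_at(t3,whs2)}
    → {pkg_at(p2,whs2), pkg_at(p4,whs2), truck_at(t3,whs2)}
  through step 2 (drive(t3,gate,whs2)): drop {truck_at(t3,whs2)}, keep {pkg_at(p2,whs2), pkg_at(p4,whs2)}, require {truck_at(t3,gate)}
    → {pkg_at(p2,whs2), pkg_at(p4,whs2), truck_at(t3,gate)}
  through step 1 (drive(t3,whs2,gate)): drop {truck_at(t3,gate)}, keep {pkg_at(p2,whs2), pkg_at(p4,whs2)}, require {truck_at(t3,whs2)}
    → {pkg_at(p2,whs2), pkg_at(p4,whs2), truck_at(t3,whs2)}

== RESULT ==
["pkg_at(p2,whs2)", "pkg_at(p4,whs2)", "truck_at(t3,whs2)"]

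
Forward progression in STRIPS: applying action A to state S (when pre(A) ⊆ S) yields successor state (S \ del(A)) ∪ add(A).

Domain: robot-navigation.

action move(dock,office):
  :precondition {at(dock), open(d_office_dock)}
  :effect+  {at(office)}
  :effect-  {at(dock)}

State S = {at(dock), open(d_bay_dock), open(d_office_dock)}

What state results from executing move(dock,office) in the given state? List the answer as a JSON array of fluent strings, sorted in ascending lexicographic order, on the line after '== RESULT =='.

Progress:
  pre ⊆ S: {at(dock), open(d_office_dock)} ⊆ S  — applicable
  S \ del = {open(d_bay_dock), open(d_office_dock)}
  ∪ add   = {at(office), open(d_bay_dock), open(d_office_dock)}

== RESULT ==
["at(office)", "open(d_bay_dock)", "open(d_office_dock)"]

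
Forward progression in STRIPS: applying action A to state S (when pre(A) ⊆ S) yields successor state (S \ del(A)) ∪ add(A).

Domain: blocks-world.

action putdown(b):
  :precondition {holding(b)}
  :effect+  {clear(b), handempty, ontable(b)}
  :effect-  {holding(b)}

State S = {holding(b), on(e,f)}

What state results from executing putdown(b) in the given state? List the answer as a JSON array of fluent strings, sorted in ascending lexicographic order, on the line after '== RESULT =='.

Compute (S \ del) ∪ add:
  pre ⊆ S: {holding(b)} ⊆ S  — applicable
  S \ del = {on(e,f)}
  ∪ add   = {clear(b), handempty, on(e,f), ontable(b)}

== RESULT ==
["clear(b)", "handempty", "on(e,f)", "ontable(b)"]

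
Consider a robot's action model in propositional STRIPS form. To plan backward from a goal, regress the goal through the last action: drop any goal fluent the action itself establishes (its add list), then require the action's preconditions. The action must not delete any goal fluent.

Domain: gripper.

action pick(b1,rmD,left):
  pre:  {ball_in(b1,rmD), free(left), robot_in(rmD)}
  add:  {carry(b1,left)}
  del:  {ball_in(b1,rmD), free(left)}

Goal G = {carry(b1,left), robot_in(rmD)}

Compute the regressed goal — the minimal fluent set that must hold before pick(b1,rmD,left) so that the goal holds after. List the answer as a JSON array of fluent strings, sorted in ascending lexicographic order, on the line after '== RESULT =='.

Compute (G \ add) ∪ pre:
  G ∩ del = {}  (empty — regression defined)
  G \ add = {carry(b1,left), robot_in(rmD)} \ {carry(b1,left)} = {robot_in(rmD)}
  ∪ pre   = {robot_in(rmD)} ∪ {ball_in(b1,rmD), free(left), robot_in(rmD)}
          = {ball_in(b1,rmD), free(left), robot_in(rmD)}

== RESULT ==
["ball_in(b1,rmD)", "free(left)", "robot_in(rmD)"]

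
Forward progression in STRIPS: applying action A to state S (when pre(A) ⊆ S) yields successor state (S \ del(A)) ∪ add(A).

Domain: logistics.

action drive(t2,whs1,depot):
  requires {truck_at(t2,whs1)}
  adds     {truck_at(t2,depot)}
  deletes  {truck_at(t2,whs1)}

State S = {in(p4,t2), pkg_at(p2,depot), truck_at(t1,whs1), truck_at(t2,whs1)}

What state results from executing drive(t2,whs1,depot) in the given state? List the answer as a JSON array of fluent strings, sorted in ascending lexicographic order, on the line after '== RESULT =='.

Compute (S \ del) ∪ add:
  pre ⊆ S: {truck_at(t2,whs1)} ⊆ S  — applicable
  S \ del = {in(p4,t2), pkg_at(p2,depot), truck_at(t1,whs1)}
  ∪ add   = {in(p4,t2), pkg_at(p2,depot), truck_at(t1,whs1), truck_at(t2,depot)}

== RESULT ==
["in(p4,t2)", "pkg_at(p2,depot)", "truck_at(t1,whs1)", "truck_at(t2,depot)"]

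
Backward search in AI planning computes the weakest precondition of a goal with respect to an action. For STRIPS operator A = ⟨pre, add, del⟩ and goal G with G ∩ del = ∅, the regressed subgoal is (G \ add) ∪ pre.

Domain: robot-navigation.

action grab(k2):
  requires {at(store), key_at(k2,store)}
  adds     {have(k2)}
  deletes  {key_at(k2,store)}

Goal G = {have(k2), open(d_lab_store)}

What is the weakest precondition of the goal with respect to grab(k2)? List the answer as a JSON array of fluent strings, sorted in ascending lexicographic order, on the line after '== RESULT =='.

Compute (G \ add) ∪ pre:
  G ∩ del = {}  (empty — regression defined)
  G \ add = {have(k2), open(d_lab_store)} \ {have(k2)} = {open(d_lab_store)}
  ∪ pre   = {open(d_lab_store)} ∪ {at(store), key_at(k2,store)}
          = {at(store), key_at(k2,store), open(d_lab_store)}

== RESULT ==
["at(store)", "key_at(k2,store)", "open(d_lab_store)"]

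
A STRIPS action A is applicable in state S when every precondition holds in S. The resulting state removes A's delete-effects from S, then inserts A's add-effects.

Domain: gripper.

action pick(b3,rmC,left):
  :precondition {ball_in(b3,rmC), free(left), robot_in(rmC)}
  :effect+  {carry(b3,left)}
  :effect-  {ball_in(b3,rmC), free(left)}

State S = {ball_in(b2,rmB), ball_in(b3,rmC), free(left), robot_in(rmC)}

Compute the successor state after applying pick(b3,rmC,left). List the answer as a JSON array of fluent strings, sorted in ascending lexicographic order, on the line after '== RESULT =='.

Compute (S \ del) ∪ add:
  pre ⊆ S: {ball_in(b3,rmC), free(left), robot_in(rmC)} ⊆ S  — applicable
  S \ del = {ball_in(b2,rmB), robot_in(rmC)}
  ∪ add   = {ball_in(b2,rmB), carry(b3,left), robot_in(rmC)}

== RESULT ==
["ball_in(b2,rmB)", "carry(b3,left)", "robot_in(rmC)"]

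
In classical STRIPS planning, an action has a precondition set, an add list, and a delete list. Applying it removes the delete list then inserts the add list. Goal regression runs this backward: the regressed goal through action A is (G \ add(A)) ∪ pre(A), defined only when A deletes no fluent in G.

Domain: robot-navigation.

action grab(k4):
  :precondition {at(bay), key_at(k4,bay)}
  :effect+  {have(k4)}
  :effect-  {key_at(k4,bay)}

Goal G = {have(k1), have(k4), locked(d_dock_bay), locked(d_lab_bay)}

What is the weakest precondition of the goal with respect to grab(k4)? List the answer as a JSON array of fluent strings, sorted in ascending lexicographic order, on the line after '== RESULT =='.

Regress:
  G ∩ del = {}  (empty — regression defined)
  G \ add = {have(k1), have(k4), locked(d_dock_bay), locked(d_lab_bay)} \ {have(k4)} = {have(k1), locked(d_dock_bay), locked(d_lab_bay)}
  ∪ pre   = {have(k1), locked(d_dock_bay), locked(d_lab_bay)} ∪ {at(bay), key_at(k4,bay)}
          = {at(bay), have(k1), key_at(k4,bay), locked(d_dock_bay), locked(d_lab_bay)}

== RESULT ==
["at(bay)", "have(k1)", "key_at(k4,bay)", "locked(d_dock_bay)", "locked(d_lab_bay)"]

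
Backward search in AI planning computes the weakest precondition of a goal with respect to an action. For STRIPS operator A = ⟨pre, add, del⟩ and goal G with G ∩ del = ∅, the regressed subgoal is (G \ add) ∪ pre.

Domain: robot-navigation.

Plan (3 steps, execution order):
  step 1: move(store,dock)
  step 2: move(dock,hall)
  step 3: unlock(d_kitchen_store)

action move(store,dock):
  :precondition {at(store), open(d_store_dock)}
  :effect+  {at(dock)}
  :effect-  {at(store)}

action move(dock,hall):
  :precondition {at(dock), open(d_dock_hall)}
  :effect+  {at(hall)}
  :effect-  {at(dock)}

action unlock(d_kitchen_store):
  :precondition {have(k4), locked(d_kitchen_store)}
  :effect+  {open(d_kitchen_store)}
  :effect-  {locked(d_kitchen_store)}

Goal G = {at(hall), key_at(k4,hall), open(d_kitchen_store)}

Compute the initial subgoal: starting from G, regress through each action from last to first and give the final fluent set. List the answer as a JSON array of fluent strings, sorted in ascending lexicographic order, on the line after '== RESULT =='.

Regress step by step:
  through step 3 (unlock(d_kitchen_store)): drop {open(d_kitchen_store)}, keep {at(hall), key_at(k4,hall)}, require {have(k4), locked(d_kitchen_store)}
    → {at(hall), have(k4), key_at(k4,hall), locked(d_kitchen_store)}
  through step 2 (move(dock,hall)): drop {at(hall)}, keep {have(k4), key_at(k4,hall), locked(d_kitchen_store)}, require {at(dock), open(d_dock_hall)}
    → {at(dock), have(k4), key_at(k4,hall), locked(d_kitchen_store), open(d_dock_hall)}
  through step 1 (move(store,dock)): drop {at(dock)}, keep {have(k4), key_at(k4,hall), locked(d_kitchen_store), open(d_dock_hall)}, require {at(store), open(d_store_dock)}
    → {at(store), have(k4), key_at(k4,hall), locked(d_kitchen_store), open(d_dock_hall), open(d_store_dock)}

== RESULT ==
["at(store)", "have(k4)", "key_at(k4,hall)", "locked(d_kitchen_store)", "open(d_dock_hall)", "open(d_store_dock)"]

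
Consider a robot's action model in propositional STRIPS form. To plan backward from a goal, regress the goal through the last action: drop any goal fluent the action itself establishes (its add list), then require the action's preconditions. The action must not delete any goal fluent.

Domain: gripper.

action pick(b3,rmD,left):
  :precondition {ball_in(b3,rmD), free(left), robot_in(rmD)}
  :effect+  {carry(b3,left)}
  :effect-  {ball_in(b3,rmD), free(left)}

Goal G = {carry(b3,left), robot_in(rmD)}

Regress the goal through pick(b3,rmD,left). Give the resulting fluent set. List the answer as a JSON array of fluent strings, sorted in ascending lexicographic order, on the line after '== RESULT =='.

Compute (G \ add) ∪ pre:
  G ∩ del = {}  (empty — regression defined)
  G \ add = {carry(b3,left), robot_in(rmD)} \ {carry(b3,left)} = {robot_in(rmD)}
  ∪ pre   = {robot_in(rmD)} ∪ {ball_in(b3,rmD), free(left), robot_in(rmD)}
          = {ball_in(b3,rmD), free(left), robot_in(rmD)}

== RESULT ==
["ball_in(b3,rmD)", "free(left)", "robot_in(rmD)"]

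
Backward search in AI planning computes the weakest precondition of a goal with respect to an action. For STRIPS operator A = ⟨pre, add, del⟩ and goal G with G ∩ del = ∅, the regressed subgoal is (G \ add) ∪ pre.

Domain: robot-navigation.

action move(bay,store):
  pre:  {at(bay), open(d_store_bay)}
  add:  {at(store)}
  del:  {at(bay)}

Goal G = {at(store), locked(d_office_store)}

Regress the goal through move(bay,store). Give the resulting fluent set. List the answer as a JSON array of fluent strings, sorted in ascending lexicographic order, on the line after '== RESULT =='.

Regress:
  G ∩ del = {}  (empty — regression defined)
  G \ add = {at(store), locked(d_office_store)} \ {at(store)} = {locked(d_office_store)}
  ∪ pre   = {locked(d_office_store)} ∪ {at(bay), open(d_store_bay)}
          = {at(bay), locked(d_office_store), open(d_store_bay)}

== RESULT ==
["at(bay)", "locked(d_office_store)", "open(d_store_bay)"]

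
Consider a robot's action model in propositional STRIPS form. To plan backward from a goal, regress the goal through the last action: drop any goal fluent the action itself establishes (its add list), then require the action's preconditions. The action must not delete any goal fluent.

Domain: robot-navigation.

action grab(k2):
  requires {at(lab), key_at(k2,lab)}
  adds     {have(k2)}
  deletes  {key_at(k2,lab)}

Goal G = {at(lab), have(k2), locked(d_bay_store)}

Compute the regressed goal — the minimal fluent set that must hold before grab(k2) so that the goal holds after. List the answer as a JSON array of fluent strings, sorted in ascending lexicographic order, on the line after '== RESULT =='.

Regress:
  G ∩ del = {}  (empty — regression defined)
  G \ add = {at(lab), have(k2), locked(d_bay_store)} \ {have(k2)} = {at(lab), locked(d_bay_store)}
  ∪ pre   = {at(lab), locked(d_bay_store)} ∪ {at(lab), key_at(k2,lab)}
          = {at(lab), key_at(k2,lab), locked(d_bay_store)}

== RESULT ==
["at(lab)", "key_at(k2,lab)", "locked(d_bay_store)"]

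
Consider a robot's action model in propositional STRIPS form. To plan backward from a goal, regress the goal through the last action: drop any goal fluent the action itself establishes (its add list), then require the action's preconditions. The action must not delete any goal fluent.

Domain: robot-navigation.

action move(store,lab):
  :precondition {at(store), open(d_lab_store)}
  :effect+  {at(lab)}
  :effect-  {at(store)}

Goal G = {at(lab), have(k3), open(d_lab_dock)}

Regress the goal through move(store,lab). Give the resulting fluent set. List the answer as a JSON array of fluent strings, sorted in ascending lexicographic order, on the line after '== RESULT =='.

Compute (G \ add) ∪ pre:
  G ∩ del = {}  (empty — regression defined)
  G \ add = {at(lab), have(k3), open(d_lab_dock)} \ {at(lab)} = {have(k3), open(d_lab_dock)}
  ∪ pre   = {have(k3), open(d_lab_dock)} ∪ {at(store), open(d_lab_store)}
          = {at(store), have(k3), open(d_lab_dock), open(d_lab_store)}

== RESULT ==
["at(store)", "have(k3)", "open(d_lab_dock)", "open(d_lab_store)"]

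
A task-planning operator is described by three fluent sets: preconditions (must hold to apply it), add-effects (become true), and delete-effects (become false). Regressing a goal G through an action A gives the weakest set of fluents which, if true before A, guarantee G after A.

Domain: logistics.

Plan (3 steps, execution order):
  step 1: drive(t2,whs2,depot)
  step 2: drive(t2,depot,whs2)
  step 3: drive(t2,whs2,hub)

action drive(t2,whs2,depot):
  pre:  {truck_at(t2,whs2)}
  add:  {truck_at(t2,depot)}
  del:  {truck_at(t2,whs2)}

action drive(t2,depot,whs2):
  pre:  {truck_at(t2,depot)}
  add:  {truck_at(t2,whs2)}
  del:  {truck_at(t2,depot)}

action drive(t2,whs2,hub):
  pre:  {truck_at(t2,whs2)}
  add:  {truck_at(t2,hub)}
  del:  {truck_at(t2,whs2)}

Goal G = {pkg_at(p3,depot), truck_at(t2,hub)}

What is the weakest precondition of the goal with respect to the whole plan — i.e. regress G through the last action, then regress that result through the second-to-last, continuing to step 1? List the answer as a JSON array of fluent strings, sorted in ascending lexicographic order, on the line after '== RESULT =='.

Regress step by step:
  through step 3 (drive(t2,whs2,hub)): drop {truck_at(t2,hub)}, keep {pkg_at(p3,depot)}, require {truck_at(t2,whs2)}
    → {pkg_at(p3,depot), truck_at(t2,whs2)}
  through step 2 (drive(t2,depot,whs2)): drop {truck_at(t2,whs2)}, keep {pkg_at(p3,depot)}, require {truck_at(t2,depot)}
    → {pkg_at(p3,depot), truck_at(t2,depot)}
  through step 1 (drive(t2,whs2,depot)): drop {truck_at(t2,depot)}, keep {pkg_at(p3,depot)}, require {truck_at(t2,whs2)}
    → {pkg_at(p3,depot), truck_at(t2,whs2)}

== RESULT ==
["pkg_at(p3,depot)", "truck_at(t2,whs2)"]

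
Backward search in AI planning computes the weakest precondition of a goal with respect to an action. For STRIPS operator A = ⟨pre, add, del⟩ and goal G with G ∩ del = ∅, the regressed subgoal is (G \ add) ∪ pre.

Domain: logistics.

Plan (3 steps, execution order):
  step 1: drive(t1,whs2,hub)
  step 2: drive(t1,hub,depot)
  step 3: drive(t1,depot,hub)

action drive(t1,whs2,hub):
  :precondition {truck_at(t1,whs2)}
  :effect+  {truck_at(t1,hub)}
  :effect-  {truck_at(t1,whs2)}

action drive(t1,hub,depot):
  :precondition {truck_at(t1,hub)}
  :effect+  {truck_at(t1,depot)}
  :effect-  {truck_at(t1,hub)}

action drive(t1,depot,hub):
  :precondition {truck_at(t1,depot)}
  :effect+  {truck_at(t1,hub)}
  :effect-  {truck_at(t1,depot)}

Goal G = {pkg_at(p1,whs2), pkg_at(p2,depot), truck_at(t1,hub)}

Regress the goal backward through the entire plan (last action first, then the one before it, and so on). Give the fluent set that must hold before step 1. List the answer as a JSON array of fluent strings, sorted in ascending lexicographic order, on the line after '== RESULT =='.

Work backward from the goal:
  through step 3 (drive(t1,depot,hub)): drop {truck_at(t1,hub)}, keep {pkg_at(p1,whs2), pkg_at(p2,depot)}, require {truck_at(t1,depot)}
    → {pkg_at(p1,whs2), pkg_at(p2,depot), truck_at(t1,depot)}
  through step 2 (drive(t1,hub,depot)): drop {truck_at(t1,depot)}, keep {pkg_at(p1,whs2), pkg_at(p2,depot)}, require {truck_at(t1,hub)}
    → {pkg_at(p1,whs2), pkg_at(p2,depot), truck_at(t1,hub)}
  through step 1 (drive(t1,whs2,hub)): drop {truck_at(t1,hub)}, keep {pkg_at(p1,whs2), pkg_at(p2,depot)}, require {truck_at(t1,whs2)}
    → {pkg_at(p1,whs2), pkg_at(p2,depot), truck_at(t1,whs2)}

== RESULT ==
["pkg_at(p1,whs2)", "pkg_at(p2,depot)", "truck_at(t1,whs2)"]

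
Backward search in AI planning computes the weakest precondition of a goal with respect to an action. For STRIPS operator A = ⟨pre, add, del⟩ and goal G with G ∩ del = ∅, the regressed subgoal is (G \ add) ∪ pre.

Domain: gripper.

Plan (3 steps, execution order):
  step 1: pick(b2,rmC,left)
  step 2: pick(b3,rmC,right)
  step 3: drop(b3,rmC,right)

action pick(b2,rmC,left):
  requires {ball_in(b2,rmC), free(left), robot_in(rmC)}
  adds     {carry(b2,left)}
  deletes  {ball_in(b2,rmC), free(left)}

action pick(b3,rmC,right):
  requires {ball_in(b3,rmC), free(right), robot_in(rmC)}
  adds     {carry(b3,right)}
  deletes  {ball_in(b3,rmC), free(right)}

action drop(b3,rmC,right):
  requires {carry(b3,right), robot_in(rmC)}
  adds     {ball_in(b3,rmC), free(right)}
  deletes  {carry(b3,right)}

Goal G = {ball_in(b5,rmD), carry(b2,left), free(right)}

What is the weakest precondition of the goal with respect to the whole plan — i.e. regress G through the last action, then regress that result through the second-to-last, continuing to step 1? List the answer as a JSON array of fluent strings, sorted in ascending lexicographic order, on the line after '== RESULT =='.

Regress step by step:
  through step 3 (drop(b3,rmC,right)): drop {free(right)}, keep {ball_in(b5,rmD), carry(b2,left)}, require {carry(b3,right), robot_in(rmC)}
    → {ball_in(b5,rmD), carry(b2,left), carry(b3,right), robot_in(rmC)}
  through step 2 (pick(b3,rmC,right)): drop {carry(b3,right)}, keep {ball_in(b5,rmD), carry(b2,left), robot_in(rmC)}, require {ball_in(b3,rmC), free(right), robot_in(rmC)}
    → {ball_in(b3,rmC), ball_in(b5,rmD), carry(b2,left), free(right), robot_in(rmC)}
  through step 1 (pick(b2,rmC,left)): drop {carry(b2,left)}, keep {ball_in(b3,rmC), ball_in(b5,rmD), free(right), robot_in(rmC)}, require {ball_in(b2,rmC), free(left), robot_in(rmC)}
    → {ball_in(b2,rmC), ball_in(b3,rmC), ball_in(b5,rmD), free(left), free(right), robot_in(rmC)}

== RESULT ==
["ball_in(b2,rmC)", "ball_in(b3,rmC)", "ball_in(b5,rmD)", "free(left)", "free(right)", "robot_in(rmC)"]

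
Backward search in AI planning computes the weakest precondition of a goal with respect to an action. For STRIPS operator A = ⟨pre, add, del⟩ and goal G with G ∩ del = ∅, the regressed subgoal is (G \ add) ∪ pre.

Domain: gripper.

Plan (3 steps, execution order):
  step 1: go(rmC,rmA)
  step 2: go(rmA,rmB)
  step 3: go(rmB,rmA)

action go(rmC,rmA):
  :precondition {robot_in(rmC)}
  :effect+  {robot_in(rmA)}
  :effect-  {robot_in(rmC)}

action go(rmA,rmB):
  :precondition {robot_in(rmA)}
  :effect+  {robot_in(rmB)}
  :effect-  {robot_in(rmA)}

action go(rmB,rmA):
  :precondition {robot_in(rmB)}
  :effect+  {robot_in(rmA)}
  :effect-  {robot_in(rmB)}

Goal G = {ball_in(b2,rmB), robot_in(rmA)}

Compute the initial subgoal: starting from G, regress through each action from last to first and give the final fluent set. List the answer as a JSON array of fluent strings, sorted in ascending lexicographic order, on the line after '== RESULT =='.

Work backward from the goal:
  through step 3 (go(rmB,rmA)): drop {robot_in(rmA)}, keep {ball_in(b2,rmB)}, require {robot_in(rmB)}
    → {ball_in(b2,rmB), robot_in(rmB)}
  through step 2 (go(rmA,rmB)): drop {robot_in(rmB)}, keep {ball_in(b2,rmB)}, require {robot_in(rmA)}
    → {ball_in(b2,rmB), robot_in(rmA)}
  through step 1 (go(rmC,rmA)): drop {robot_in(rmA)}, keep {ball_in(b2,rmB)}, require {robot_in(rmC)}
    → {ball_in(b2,rmB), robot_in(rmC)}

== RESULT ==
["ball_in(b2,rmB)", "robot_in(rmC)"]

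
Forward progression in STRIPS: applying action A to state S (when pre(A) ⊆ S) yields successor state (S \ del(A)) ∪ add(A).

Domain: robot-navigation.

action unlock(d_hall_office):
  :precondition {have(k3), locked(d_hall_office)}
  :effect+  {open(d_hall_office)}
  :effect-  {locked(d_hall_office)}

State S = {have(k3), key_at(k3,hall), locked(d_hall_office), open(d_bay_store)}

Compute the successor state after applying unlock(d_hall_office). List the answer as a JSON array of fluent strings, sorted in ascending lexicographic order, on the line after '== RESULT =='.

Progress:
  pre ⊆ S: {have(k3), locked(d_hall_office)} ⊆ S  — applicable
  S \ del = {have(k3), key_at(k3,hall), open(d_bay_store)}
  ∪ add   = {have(k3), key_at(k3,hall), open(d_bay_store), open(d_hall_office)}

== RESULT ==
["have(k3)", "key_at(k3,hall)", "open(d_bay_store)", "open(d_hall_office)"]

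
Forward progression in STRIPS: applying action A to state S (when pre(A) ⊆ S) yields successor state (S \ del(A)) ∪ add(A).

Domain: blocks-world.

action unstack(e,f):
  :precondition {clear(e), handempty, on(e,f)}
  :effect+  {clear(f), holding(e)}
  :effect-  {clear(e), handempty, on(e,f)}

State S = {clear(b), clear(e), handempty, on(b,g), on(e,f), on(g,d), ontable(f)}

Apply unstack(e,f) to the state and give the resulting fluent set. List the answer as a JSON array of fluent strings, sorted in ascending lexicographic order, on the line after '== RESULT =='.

Progress:
  pre ⊆ S: {clear(e), handempty, on(e,f)} ⊆ S  — applicable
  S \ del = {clear(b), on(b,g), on(g,d), ontable(f)}
  ∪ add   = {clear(b), clear(f), holding(e), on(b,g), on(g,d), ontable(f)}

== RESULT ==
["clear(b)", "clear(f)", "holding(e)", "on(b,g)", "on(g,d)", "ontable(f)"]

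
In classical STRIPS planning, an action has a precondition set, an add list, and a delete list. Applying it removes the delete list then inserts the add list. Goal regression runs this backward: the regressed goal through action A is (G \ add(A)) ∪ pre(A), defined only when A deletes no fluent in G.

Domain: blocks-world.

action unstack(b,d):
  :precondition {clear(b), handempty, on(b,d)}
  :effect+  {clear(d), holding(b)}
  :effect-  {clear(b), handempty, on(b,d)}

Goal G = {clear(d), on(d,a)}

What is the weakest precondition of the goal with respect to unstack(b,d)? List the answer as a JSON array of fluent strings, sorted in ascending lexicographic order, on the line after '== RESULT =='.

Regress:
  G ∩ del = {}  (empty — regression defined)
  G \ add = {clear(d), on(d,a)} \ {clear(d), holding(b)} = {on(d,a)}
  ∪ pre   = {on(d,a)} ∪ {clear(b), handempty, on(b,d)}
          = {clear(b), handempty, on(b,d), on(d,a)}

== RESULT ==
["clear(b)", "handempty", "on(b,d)", "on(d,a)"]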